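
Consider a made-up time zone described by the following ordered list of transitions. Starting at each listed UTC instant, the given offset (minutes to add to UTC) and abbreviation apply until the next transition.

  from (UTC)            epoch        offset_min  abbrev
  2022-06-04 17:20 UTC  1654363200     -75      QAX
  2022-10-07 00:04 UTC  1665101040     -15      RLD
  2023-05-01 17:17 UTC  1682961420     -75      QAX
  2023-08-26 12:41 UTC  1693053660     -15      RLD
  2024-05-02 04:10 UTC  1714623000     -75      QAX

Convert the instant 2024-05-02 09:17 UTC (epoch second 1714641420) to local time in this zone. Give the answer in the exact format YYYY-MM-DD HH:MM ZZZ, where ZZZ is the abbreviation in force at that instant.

2024-05-02 08:02 QAX

Query: 2024-05-02 09:17 UTC
Rule 5/5 (QAX, -01:15): 2024-05-02 04:10 UTC ≤ query < +∞
9·60 + 17 - 75 = 482 min
482 = 0·1440 + 482; 482 = 8·60 + 2 → 08:02, same day
→ 2024-05-02 08:02 QAX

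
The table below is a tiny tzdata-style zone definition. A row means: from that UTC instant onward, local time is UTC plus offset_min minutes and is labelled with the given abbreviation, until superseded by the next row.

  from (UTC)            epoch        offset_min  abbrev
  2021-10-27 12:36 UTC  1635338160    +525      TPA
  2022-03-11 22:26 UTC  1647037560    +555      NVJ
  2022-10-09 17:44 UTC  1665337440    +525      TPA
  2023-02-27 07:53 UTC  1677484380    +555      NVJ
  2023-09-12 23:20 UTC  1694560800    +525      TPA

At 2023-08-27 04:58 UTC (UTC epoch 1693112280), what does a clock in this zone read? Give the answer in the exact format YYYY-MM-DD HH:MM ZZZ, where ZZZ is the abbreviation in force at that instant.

2023-08-27 14:13 NVJ

Query: 2023-08-27 04:58 UTC
Rule 4/5 (NVJ, +09:15): 2023-02-27 07:53 UTC ≤ query < 2023-09-12 23:20 UTC
4·60 + 58 + 555 = 853 min
853 = 0·1440 + 853; 853 = 14·60 + 13 → 14:13, same day
→ 2023-08-27 14:13 NVJ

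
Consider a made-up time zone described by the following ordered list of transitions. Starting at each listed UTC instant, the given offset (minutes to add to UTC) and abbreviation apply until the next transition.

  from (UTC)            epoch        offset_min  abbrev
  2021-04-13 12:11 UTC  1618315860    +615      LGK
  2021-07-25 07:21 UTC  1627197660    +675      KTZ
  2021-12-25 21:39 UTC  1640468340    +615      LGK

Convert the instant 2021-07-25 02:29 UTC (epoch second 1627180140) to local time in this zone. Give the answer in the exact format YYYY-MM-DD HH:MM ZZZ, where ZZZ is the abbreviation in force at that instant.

Query: 2021-07-25 02:29 UTC
Rule 1/3 (LGK, +10:15): 2021-04-13 12:11 UTC ≤ query < 2021-07-25 07:21 UTC
2·60 + 29 + 615 = 764 min
764 = 0·1440 + 764; 764 = 12·60 + 44 → 12:44, same day
→ 2021-07-25 12:44 LGK

2021-07-25 12:44 LGK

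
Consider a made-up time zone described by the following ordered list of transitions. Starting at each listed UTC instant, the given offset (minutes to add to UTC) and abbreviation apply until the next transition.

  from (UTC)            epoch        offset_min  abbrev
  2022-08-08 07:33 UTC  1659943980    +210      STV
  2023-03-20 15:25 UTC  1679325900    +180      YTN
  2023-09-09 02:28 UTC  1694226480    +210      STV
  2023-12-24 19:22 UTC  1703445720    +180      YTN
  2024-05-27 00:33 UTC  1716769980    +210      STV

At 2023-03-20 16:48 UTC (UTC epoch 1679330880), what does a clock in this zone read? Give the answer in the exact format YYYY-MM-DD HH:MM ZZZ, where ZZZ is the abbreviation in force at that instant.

2023-03-20 19:48 YTN

Query: 2023-03-20 16:48 UTC
Rule 2/5 (YTN, +03:00): 2023-03-20 15:25 UTC ≤ query < 2023-09-09 02:28 UTC
16·60 + 48 + 180 = 1188 min
1188 = 0·1440 + 1188; 1188 = 19·60 + 48 → 19:48, same day
→ 2023-03-20 19:48 YTN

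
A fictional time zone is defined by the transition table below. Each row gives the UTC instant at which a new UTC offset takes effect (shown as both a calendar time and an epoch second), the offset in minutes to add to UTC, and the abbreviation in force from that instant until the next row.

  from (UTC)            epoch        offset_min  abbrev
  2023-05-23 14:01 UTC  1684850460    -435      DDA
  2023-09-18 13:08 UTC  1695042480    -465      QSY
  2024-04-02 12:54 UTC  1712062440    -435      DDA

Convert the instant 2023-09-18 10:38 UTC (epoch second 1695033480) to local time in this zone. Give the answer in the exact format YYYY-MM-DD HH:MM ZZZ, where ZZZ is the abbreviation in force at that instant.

Query: 2023-09-18 10:38 UTC
Rule 1/3 (DDA, -07:15): 2023-05-23 14:01 UTC ≤ query < 2023-09-18 13:08 UTC
10·60 + 38 - 435 = 203 min
203 = 0·1440 + 203; 203 = 3·60 + 23 → 03:23, same day
→ 2023-09-18 03:23 DDA

2023-09-18 03:23 DDA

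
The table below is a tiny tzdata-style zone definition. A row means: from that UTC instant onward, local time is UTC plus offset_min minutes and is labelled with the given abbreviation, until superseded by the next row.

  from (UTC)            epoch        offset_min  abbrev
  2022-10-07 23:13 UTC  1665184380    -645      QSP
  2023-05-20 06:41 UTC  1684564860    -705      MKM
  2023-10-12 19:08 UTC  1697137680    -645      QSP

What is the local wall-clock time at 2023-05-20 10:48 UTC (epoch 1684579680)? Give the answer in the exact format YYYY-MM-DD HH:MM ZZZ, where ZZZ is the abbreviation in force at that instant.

2023-05-19 23:03 MKM

Query: 2023-05-20 10:48 UTC
Rule 2/3 (MKM, -11:45): 2023-05-20 06:41 UTC ≤ query < 2023-10-12 19:08 UTC
10·60 + 48 - 705 = -57 min
-57 = -1·1440 + 1383; 1383 = 23·60 + 3 → 23:03, 2023-05-20 - 1 day = 2023-05-19
→ 2023-05-19 23:03 MKM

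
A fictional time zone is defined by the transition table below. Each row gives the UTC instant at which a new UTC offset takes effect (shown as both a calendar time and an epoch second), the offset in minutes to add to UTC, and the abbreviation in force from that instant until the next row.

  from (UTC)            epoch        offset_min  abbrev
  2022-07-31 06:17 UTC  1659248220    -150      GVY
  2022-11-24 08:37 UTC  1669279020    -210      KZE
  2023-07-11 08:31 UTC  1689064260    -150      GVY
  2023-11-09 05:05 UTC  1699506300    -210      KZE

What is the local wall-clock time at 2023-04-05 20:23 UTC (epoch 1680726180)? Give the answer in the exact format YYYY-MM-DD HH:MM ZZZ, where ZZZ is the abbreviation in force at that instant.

2023-04-05 16:53 KZE

Query: 2023-04-05 20:23 UTC
Rule 2/4 (KZE, -03:30): 2022-11-24 08:37 UTC ≤ query < 2023-07-11 08:31 UTC
20·60 + 23 - 210 = 1013 min
1013 = 0·1440 + 1013; 1013 = 16·60 + 53 → 16:53, same day
→ 2023-04-05 16:53 KZE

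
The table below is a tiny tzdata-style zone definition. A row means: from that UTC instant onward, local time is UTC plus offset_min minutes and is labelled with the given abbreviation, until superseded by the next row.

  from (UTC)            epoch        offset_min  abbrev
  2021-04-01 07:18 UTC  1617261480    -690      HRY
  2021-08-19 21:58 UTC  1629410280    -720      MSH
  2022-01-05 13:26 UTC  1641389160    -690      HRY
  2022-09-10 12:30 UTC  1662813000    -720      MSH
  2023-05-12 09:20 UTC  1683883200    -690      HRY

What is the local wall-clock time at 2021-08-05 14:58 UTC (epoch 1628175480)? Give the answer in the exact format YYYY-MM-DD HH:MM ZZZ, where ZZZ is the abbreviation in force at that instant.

Query: 2021-08-05 14:58 UTC
Rule 1/5 (HRY, -11:30): 2021-04-01 07:18 UTC ≤ query < 2021-08-19 21:58 UTC
14·60 + 58 - 690 = 208 min
208 = 0·1440 + 208; 208 = 3·60 + 28 → 03:28, same day
→ 2021-08-05 03:28 HRY

2021-08-05 03:28 HRY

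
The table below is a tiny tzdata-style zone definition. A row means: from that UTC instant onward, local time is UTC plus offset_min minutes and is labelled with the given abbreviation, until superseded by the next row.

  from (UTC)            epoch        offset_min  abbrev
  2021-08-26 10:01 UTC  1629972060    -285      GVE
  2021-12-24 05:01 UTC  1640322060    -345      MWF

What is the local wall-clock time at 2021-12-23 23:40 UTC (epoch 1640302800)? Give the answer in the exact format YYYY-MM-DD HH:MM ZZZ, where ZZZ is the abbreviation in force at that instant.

2021-12-23 18:55 GVE

Query: 2021-12-23 23:40 UTC
Rule 1/2 (GVE, -04:45): 2021-08-26 10:01 UTC ≤ query < 2021-12-24 05:01 UTC
23·60 + 40 - 285 = 1135 min
1135 = 0·1440 + 1135; 1135 = 18·60 + 55 → 18:55, same day
→ 2021-12-23 18:55 GVE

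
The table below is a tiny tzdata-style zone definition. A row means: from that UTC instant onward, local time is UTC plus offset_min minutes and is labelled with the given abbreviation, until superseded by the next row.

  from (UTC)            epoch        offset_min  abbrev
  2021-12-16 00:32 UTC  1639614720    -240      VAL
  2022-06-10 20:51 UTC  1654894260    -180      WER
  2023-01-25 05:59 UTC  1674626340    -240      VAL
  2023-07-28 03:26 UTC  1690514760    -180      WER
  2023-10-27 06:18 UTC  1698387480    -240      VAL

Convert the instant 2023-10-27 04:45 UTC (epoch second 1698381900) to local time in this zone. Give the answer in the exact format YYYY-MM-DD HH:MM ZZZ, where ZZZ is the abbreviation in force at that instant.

Query: 2023-10-27 04:45 UTC
Rule 4/5 (WER, -03:00): 2023-07-28 03:26 UTC ≤ query < 2023-10-27 06:18 UTC
4·60 + 45 - 180 = 105 min
105 = 0·1440 + 105; 105 = 1·60 + 45 → 01:45, same day
→ 2023-10-27 01:45 WER

2023-10-27 01:45 WER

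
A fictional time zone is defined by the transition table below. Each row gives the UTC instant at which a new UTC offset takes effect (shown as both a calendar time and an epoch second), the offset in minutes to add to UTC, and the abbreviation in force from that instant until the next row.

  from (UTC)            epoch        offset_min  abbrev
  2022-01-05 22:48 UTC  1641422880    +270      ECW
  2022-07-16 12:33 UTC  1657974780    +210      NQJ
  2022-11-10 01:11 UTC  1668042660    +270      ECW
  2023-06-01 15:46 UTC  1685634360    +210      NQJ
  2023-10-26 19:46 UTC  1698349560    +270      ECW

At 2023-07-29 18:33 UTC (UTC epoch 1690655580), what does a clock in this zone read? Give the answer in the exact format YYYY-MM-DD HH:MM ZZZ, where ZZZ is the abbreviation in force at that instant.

Query: 2023-07-29 18:33 UTC
Rule 4/5 (NQJ, +03:30): 2023-06-01 15:46 UTC ≤ query < 2023-10-26 19:46 UTC
18·60 + 33 + 210 = 1323 min
1323 = 0·1440 + 1323; 1323 = 22·60 + 3 → 22:03, same day
→ 2023-07-29 22:03 NQJ

2023-07-29 22:03 NQJ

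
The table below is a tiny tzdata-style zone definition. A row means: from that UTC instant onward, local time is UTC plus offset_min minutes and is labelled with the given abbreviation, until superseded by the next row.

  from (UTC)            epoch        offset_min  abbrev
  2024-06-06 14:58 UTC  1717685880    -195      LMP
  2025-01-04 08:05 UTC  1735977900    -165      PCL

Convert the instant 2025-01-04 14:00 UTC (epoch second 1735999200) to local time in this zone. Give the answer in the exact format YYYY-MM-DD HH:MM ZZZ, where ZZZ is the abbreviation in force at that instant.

2025-01-04 11:15 PCL

Query: 2025-01-04 14:00 UTC
Rule 2/2 (PCL, -02:45): 2025-01-04 08:05 UTC ≤ query < +∞
14·60 + 0 - 165 = 675 min
675 = 0·1440 + 675; 675 = 11·60 + 15 → 11:15, same day
→ 2025-01-04 11:15 PCL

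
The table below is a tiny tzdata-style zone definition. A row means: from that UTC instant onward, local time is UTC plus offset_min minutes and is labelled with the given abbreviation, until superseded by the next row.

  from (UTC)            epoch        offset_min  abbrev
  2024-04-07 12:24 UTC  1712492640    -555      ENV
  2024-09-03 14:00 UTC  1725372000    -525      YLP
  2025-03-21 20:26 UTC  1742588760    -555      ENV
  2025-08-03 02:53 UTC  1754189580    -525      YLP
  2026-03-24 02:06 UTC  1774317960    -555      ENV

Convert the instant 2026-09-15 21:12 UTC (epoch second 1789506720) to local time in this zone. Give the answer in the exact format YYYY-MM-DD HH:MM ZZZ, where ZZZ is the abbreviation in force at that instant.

2026-09-15 11:57 ENV

Query: 2026-09-15 21:12 UTC
Rule 5/5 (ENV, -09:15): 2026-03-24 02:06 UTC ≤ query < +∞
21·60 + 12 - 555 = 717 min
717 = 0·1440 + 717; 717 = 11·60 + 57 → 11:57, same day
→ 2026-09-15 11:57 ENV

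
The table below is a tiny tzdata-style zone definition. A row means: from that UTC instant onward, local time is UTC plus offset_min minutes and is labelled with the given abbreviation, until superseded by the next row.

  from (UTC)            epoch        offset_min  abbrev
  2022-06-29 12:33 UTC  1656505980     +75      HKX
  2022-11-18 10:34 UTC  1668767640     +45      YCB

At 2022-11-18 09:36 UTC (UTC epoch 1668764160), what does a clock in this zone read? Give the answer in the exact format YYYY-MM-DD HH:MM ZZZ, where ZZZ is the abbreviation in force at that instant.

Query: 2022-11-18 09:36 UTC
Rule 1/2 (HKX, +01:15): 2022-06-29 12:33 UTC ≤ query < 2022-11-18 10:34 UTC
9·60 + 36 + 75 = 651 min
651 = 0·1440 + 651; 651 = 10·60 + 51 → 10:51, same day
→ 2022-11-18 10:51 HKX

2022-11-18 10:51 HKX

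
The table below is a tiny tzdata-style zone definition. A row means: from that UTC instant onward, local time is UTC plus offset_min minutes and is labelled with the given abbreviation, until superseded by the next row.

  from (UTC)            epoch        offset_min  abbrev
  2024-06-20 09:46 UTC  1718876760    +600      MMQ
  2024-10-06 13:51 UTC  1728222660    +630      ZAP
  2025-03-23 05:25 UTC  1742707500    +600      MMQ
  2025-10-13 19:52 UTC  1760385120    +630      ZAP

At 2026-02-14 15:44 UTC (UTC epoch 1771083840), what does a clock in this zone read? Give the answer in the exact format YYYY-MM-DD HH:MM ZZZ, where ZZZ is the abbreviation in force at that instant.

2026-02-15 02:14 ZAP

Query: 2026-02-14 15:44 UTC
Rule 4/4 (ZAP, +10:30): 2025-10-13 19:52 UTC ≤ query < +∞
15·60 + 44 + 630 = 1574 min
1574 = 1·1440 + 134; 134 = 2·60 + 14 → 02:14, 2026-02-14 + 1 day = 2026-02-15
→ 2026-02-15 02:14 ZAP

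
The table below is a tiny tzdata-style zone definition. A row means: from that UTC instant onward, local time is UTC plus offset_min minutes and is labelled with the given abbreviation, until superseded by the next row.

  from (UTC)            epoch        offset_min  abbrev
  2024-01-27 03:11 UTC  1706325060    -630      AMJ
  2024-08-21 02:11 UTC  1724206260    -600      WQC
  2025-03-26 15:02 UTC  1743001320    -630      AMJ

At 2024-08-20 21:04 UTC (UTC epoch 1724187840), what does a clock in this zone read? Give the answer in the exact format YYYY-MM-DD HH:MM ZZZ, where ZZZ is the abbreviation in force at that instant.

2024-08-20 10:34 AMJ

Query: 2024-08-20 21:04 UTC
Rule 1/3 (AMJ, -10:30): 2024-01-27 03:11 UTC ≤ query < 2024-08-21 02:11 UTC
21·60 + 4 - 630 = 634 min
634 = 0·1440 + 634; 634 = 10·60 + 34 → 10:34, same day
→ 2024-08-20 10:34 AMJ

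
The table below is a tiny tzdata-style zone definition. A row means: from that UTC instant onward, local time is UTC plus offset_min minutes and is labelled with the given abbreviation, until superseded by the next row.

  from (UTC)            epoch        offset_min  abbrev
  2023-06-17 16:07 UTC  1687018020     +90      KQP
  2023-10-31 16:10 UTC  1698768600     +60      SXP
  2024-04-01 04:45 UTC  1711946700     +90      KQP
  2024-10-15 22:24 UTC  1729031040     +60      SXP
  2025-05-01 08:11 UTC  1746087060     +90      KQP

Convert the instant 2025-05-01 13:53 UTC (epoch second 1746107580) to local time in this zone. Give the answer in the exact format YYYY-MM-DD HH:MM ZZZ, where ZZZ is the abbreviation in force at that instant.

2025-05-01 15:23 KQP

Query: 2025-05-01 13:53 UTC
Rule 5/5 (KQP, +01:30): 2025-05-01 08:11 UTC ≤ query < +∞
13·60 + 53 + 90 = 923 min
923 = 0·1440 + 923; 923 = 15·60 + 23 → 15:23, same day
→ 2025-05-01 15:23 KQP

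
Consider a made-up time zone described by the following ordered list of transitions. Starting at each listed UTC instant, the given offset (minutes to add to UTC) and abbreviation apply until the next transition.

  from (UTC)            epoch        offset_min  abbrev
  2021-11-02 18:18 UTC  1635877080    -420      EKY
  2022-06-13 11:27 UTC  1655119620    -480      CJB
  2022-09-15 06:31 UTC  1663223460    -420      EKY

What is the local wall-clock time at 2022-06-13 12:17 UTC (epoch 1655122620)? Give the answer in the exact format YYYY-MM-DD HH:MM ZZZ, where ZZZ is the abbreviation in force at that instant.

Query: 2022-06-13 12:17 UTC
Rule 2/3 (CJB, -08:00): 2022-06-13 11:27 UTC ≤ query < 2022-09-15 06:31 UTC
12·60 + 17 - 480 = 257 min
257 = 0·1440 + 257; 257 = 4·60 + 17 → 04:17, same day
→ 2022-06-13 04:17 CJB

2022-06-13 04:17 CJB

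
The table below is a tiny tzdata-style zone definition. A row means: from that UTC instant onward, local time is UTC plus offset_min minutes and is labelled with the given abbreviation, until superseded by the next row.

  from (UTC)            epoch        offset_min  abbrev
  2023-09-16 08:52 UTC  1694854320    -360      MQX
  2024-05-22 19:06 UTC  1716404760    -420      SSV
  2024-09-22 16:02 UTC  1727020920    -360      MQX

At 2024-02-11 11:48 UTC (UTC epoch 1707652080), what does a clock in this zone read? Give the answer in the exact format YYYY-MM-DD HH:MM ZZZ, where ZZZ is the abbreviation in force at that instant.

Query: 2024-02-11 11:48 UTC
Rule 1/3 (MQX, -06:00): 2023-09-16 08:52 UTC ≤ query < 2024-05-22 19:06 UTC
11·60 + 48 - 360 = 348 min
348 = 0·1440 + 348; 348 = 5·60 + 48 → 05:48, same day
→ 2024-02-11 05:48 MQX

2024-02-11 05:48 MQX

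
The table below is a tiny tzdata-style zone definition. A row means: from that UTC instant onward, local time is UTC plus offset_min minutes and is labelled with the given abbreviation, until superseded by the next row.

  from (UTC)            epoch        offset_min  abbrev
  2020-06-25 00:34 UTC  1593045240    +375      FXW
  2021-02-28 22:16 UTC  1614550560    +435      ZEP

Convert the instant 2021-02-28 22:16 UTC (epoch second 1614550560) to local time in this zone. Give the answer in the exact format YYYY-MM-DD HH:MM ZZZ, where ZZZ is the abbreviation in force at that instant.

2021-03-01 05:31 ZEP

Query: 2021-02-28 22:16 UTC
Rule 2/2 (ZEP, +07:15): 2021-02-28 22:16 UTC ≤ query < +∞
22·60 + 16 + 435 = 1771 min
1771 = 1·1440 + 331; 331 = 5·60 + 31 → 05:31, 2021-02-28 + 1 day = 2021-03-01
→ 2021-03-01 05:31 ZEP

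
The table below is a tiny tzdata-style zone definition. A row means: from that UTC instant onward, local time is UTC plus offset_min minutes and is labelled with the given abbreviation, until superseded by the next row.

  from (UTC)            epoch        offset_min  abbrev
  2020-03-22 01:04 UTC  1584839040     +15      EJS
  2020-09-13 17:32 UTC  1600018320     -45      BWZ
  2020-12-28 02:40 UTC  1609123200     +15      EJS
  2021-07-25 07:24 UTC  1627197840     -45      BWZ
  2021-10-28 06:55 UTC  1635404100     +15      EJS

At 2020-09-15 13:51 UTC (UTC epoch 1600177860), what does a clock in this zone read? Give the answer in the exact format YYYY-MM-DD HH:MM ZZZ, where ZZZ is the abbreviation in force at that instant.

Query: 2020-09-15 13:51 UTC
Rule 2/5 (BWZ, -00:45): 2020-09-13 17:32 UTC ≤ query < 2020-12-28 02:40 UTC
13·60 + 51 - 45 = 786 min
786 = 0·1440 + 786; 786 = 13·60 + 6 → 13:06, same day
→ 2020-09-15 13:06 BWZ

2020-09-15 13:06 BWZ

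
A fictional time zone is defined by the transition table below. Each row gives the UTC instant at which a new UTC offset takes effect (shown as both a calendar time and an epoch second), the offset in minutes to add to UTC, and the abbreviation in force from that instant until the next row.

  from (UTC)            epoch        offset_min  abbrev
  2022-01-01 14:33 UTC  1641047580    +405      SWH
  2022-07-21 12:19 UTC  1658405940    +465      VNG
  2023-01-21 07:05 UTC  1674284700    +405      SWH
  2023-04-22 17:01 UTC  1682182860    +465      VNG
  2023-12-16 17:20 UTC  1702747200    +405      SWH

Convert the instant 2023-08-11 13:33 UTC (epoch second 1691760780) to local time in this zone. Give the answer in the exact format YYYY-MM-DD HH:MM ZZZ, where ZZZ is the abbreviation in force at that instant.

2023-08-11 21:18 VNG

Query: 2023-08-11 13:33 UTC
Rule 4/5 (VNG, +07:45): 2023-04-22 17:01 UTC ≤ query < 2023-12-16 17:20 UTC
13·60 + 33 + 465 = 1278 min
1278 = 0·1440 + 1278; 1278 = 21·60 + 18 → 21:18, same day
→ 2023-08-11 21:18 VNG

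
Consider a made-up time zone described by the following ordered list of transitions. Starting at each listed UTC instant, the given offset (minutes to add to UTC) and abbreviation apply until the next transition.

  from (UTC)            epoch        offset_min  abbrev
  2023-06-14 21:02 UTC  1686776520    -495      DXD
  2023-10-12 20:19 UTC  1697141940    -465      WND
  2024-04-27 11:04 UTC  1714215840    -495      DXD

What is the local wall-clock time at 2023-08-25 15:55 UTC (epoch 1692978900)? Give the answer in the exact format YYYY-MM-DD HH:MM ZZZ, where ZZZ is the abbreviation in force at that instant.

2023-08-25 07:40 DXD

Query: 2023-08-25 15:55 UTC
Rule 1/3 (DXD, -08:15): 2023-06-14 21:02 UTC ≤ query < 2023-10-12 20:19 UTC
15·60 + 55 - 495 = 460 min
460 = 0·1440 + 460; 460 = 7·60 + 40 → 07:40, same day
→ 2023-08-25 07:40 DXD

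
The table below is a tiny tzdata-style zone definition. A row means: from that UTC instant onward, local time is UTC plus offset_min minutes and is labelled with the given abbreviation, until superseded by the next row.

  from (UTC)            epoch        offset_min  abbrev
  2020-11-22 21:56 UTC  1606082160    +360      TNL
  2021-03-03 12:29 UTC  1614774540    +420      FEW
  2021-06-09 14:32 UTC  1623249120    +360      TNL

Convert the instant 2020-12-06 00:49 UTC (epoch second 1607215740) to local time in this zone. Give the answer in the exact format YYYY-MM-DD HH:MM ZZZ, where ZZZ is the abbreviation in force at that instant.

2020-12-06 06:49 TNL

Query: 2020-12-06 00:49 UTC
Rule 1/3 (TNL, +06:00): 2020-11-22 21:56 UTC ≤ query < 2021-03-03 12:29 UTC
0·60 + 49 + 360 = 409 min
409 = 0·1440 + 409; 409 = 6·60 + 49 → 06:49, same day
→ 2020-12-06 06:49 TNL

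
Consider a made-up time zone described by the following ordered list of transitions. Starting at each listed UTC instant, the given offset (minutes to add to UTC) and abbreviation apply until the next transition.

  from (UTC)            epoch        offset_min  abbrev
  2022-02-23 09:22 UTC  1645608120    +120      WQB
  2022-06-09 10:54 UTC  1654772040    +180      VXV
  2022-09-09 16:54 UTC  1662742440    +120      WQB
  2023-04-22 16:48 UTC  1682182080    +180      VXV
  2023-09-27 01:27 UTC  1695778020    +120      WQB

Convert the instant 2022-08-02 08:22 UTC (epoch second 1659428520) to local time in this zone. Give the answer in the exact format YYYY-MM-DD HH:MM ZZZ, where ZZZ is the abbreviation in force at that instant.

Query: 2022-08-02 08:22 UTC
Rule 2/5 (VXV, +03:00): 2022-06-09 10:54 UTC ≤ query < 2022-09-09 16:54 UTC
8·60 + 22 + 180 = 682 min
682 = 0·1440 + 682; 682 = 11·60 + 22 → 11:22, same day
→ 2022-08-02 11:22 VXV

2022-08-02 11:22 VXV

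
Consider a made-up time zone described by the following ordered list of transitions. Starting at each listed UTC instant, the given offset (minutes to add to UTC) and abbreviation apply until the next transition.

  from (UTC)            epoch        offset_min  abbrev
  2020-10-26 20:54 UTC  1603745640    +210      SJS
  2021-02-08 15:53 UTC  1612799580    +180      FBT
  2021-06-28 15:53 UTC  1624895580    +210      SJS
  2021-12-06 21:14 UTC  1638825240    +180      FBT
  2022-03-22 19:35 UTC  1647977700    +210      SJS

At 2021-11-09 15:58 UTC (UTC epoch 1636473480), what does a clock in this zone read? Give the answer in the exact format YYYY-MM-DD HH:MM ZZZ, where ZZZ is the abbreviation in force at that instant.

2021-11-09 19:28 SJS

Query: 2021-11-09 15:58 UTC
Rule 3/5 (SJS, +03:30): 2021-06-28 15:53 UTC ≤ query < 2021-12-06 21:14 UTC
15·60 + 58 + 210 = 1168 min
1168 = 0·1440 + 1168; 1168 = 19·60 + 28 → 19:28, same day
→ 2021-11-09 19:28 SJS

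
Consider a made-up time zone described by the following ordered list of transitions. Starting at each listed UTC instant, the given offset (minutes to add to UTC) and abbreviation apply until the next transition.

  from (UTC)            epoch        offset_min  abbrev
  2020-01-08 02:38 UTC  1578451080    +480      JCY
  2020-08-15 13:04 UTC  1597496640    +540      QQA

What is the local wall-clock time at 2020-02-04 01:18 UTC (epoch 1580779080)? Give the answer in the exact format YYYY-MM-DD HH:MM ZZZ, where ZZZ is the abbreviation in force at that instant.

Query: 2020-02-04 01:18 UTC
Rule 1/2 (JCY, +08:00): 2020-01-08 02:38 UTC ≤ query < 2020-08-15 13:04 UTC
1·60 + 18 + 480 = 558 min
558 = 0·1440 + 558; 558 = 9·60 + 18 → 09:18, same day
→ 2020-02-04 09:18 JCY

2020-02-04 09:18 JCY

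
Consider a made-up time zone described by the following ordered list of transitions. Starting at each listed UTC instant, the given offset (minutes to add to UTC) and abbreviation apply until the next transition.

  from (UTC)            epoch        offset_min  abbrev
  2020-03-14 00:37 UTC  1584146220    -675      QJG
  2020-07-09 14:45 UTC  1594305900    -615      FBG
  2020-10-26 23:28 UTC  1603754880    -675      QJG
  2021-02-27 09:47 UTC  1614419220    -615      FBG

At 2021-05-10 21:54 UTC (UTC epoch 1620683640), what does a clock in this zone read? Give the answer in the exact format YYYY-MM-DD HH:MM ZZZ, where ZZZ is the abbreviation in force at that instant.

2021-05-10 11:39 FBG

Query: 2021-05-10 21:54 UTC
Rule 4/4 (FBG, -10:15): 2021-02-27 09:47 UTC ≤ query < +∞
21·60 + 54 - 615 = 699 min
699 = 0·1440 + 699; 699 = 11·60 + 39 → 11:39, same day
→ 2021-05-10 11:39 FBG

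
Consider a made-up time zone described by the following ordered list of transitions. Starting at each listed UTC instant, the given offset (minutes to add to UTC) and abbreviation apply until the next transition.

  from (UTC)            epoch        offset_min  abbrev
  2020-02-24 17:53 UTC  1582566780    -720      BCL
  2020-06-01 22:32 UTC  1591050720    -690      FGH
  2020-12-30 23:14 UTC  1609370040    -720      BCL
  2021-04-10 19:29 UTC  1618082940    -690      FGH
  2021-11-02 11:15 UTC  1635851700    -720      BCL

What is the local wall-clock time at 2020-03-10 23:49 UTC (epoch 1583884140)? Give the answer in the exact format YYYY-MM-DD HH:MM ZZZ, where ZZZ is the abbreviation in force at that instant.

Query: 2020-03-10 23:49 UTC
Rule 1/5 (BCL, -12:00): 2020-02-24 17:53 UTC ≤ query < 2020-06-01 22:32 UTC
23·60 + 49 - 720 = 709 min
709 = 0·1440 + 709; 709 = 11·60 + 49 → 11:49, same day
→ 2020-03-10 11:49 BCL

2020-03-10 11:49 BCL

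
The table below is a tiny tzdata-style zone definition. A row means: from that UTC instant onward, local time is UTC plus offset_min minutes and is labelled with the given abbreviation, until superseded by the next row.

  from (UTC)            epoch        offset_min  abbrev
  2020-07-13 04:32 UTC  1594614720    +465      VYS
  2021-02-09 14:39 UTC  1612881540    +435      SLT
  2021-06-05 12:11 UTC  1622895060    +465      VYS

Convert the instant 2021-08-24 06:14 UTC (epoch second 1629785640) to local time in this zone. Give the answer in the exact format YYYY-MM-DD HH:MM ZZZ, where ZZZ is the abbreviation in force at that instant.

Query: 2021-08-24 06:14 UTC
Rule 3/3 (VYS, +07:45): 2021-06-05 12:11 UTC ≤ query < +∞
6·60 + 14 + 465 = 839 min
839 = 0·1440 + 839; 839 = 13·60 + 59 → 13:59, same day
→ 2021-08-24 13:59 VYS

2021-08-24 13:59 VYS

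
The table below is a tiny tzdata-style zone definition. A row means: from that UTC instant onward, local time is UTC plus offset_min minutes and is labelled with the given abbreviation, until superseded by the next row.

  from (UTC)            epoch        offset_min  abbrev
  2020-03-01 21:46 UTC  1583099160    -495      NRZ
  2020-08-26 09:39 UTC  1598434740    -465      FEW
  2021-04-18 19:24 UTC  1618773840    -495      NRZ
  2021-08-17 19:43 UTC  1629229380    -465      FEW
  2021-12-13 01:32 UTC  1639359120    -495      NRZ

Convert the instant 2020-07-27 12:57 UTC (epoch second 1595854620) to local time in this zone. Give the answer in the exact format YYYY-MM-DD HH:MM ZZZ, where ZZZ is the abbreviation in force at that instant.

2020-07-27 04:42 NRZ

Query: 2020-07-27 12:57 UTC
Rule 1/5 (NRZ, -08:15): 2020-03-01 21:46 UTC ≤ query < 2020-08-26 09:39 UTC
12·60 + 57 - 495 = 282 min
282 = 0·1440 + 282; 282 = 4·60 + 42 → 04:42, same day
→ 2020-07-27 04:42 NRZ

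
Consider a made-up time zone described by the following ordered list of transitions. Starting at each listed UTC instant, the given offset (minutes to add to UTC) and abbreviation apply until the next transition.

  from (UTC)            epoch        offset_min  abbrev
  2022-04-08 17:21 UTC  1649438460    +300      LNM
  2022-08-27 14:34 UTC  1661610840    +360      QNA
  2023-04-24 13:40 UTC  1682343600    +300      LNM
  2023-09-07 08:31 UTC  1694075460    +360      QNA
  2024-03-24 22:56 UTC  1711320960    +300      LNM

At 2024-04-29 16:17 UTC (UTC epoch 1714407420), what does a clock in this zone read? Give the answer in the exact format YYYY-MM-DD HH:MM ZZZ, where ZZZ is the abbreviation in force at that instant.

Query: 2024-04-29 16:17 UTC
Rule 5/5 (LNM, +05:00): 2024-03-24 22:56 UTC ≤ query < +∞
16·60 + 17 + 300 = 1277 min
1277 = 0·1440 + 1277; 1277 = 21·60 + 17 → 21:17, same day
→ 2024-04-29 21:17 LNM

2024-04-29 21:17 LNM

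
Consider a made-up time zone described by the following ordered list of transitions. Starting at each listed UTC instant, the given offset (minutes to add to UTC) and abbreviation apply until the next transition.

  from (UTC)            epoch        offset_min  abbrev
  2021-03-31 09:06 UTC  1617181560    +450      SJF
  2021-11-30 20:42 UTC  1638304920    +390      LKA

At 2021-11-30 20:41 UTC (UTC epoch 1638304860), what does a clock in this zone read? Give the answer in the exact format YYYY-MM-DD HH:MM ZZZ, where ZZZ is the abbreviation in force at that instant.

Query: 2021-11-30 20:41 UTC
Rule 1/2 (SJF, +07:30): 2021-03-31 09:06 UTC ≤ query < 2021-11-30 20:42 UTC
20·60 + 41 + 450 = 1691 min
1691 = 1·1440 + 251; 251 = 4·60 + 11 → 04:11, 2021-11-30 + 1 day = 2021-12-01
→ 2021-12-01 04:11 SJF

2021-12-01 04:11 SJF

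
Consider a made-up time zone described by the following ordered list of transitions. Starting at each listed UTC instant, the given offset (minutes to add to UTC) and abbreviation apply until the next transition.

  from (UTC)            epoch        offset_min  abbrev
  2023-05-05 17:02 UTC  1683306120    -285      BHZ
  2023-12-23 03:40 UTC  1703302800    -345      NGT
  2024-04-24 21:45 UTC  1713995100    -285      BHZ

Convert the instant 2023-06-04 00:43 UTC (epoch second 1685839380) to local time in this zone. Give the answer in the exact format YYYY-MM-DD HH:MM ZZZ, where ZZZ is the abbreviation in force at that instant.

Query: 2023-06-04 00:43 UTC
Rule 1/3 (BHZ, -04:45): 2023-05-05 17:02 UTC ≤ query < 2023-12-23 03:40 UTC
0·60 + 43 - 285 = -242 min
-242 = -1·1440 + 1198; 1198 = 19·60 + 58 → 19:58, 2023-06-04 - 1 day = 2023-06-03
→ 2023-06-03 19:58 BHZ

2023-06-03 19:58 BHZ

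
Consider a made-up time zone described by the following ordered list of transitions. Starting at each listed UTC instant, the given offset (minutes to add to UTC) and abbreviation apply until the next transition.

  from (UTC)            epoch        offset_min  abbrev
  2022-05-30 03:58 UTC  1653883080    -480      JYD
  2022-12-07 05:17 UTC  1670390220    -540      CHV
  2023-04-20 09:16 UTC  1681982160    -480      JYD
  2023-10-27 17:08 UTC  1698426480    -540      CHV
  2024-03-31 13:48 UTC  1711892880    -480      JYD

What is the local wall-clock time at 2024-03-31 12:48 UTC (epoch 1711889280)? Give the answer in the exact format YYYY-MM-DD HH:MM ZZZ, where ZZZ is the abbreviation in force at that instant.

2024-03-31 03:48 CHV

Query: 2024-03-31 12:48 UTC
Rule 4/5 (CHV, -09:00): 2023-10-27 17:08 UTC ≤ query < 2024-03-31 13:48 UTC
12·60 + 48 - 540 = 228 min
228 = 0·1440 + 228; 228 = 3·60 + 48 → 03:48, same day
→ 2024-03-31 03:48 CHV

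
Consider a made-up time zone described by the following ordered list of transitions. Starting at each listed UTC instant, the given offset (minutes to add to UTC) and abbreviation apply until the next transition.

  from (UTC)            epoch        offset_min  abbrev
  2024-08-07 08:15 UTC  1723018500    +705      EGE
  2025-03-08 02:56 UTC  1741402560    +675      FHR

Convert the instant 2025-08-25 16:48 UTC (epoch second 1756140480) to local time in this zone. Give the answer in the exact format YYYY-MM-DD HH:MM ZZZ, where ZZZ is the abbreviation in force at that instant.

Query: 2025-08-25 16:48 UTC
Rule 2/2 (FHR, +11:15): 2025-03-08 02:56 UTC ≤ query < +∞
16·60 + 48 + 675 = 1683 min
1683 = 1·1440 + 243; 243 = 4·60 + 3 → 04:03, 2025-08-25 + 1 day = 2025-08-26
→ 2025-08-26 04:03 FHR

2025-08-26 04:03 FHR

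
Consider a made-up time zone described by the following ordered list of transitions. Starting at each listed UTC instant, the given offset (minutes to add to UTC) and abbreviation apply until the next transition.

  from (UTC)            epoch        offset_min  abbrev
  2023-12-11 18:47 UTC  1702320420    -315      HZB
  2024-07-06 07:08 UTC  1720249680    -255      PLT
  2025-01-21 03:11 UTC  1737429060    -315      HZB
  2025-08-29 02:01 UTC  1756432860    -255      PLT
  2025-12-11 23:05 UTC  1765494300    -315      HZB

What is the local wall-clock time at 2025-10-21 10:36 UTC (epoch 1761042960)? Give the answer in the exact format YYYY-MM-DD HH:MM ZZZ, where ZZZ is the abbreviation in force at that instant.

Query: 2025-10-21 10:36 UTC
Rule 4/5 (PLT, -04:15): 2025-08-29 02:01 UTC ≤ query < 2025-12-11 23:05 UTC
10·60 + 36 - 255 = 381 min
381 = 0·1440 + 381; 381 = 6·60 + 21 → 06:21, same day
→ 2025-10-21 06:21 PLT

2025-10-21 06:21 PLT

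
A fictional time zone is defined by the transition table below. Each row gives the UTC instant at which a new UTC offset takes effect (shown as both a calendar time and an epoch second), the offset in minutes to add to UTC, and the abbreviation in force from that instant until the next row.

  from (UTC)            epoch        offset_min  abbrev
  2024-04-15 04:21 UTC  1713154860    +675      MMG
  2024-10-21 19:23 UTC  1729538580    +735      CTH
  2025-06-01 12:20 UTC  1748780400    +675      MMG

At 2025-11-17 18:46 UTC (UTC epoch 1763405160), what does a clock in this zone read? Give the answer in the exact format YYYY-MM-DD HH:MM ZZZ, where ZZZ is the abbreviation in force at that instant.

Query: 2025-11-17 18:46 UTC
Rule 3/3 (MMG, +11:15): 2025-06-01 12:20 UTC ≤ query < +∞
18·60 + 46 + 675 = 1801 min
1801 = 1·1440 + 361; 361 = 6·60 + 1 → 06:01, 2025-11-17 + 1 day = 2025-11-18
→ 2025-11-18 06:01 MMG

2025-11-18 06:01 MMG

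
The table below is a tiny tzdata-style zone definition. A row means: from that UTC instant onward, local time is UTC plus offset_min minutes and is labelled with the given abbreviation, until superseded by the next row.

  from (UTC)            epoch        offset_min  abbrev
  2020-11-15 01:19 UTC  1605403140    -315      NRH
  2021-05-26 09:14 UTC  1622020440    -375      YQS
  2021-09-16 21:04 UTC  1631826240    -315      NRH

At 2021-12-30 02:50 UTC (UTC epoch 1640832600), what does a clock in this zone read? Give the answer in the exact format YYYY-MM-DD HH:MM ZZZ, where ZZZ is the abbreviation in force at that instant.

Query: 2021-12-30 02:50 UTC
Rule 3/3 (NRH, -05:15): 2021-09-16 21:04 UTC ≤ query < +∞
2·60 + 50 - 315 = -145 min
-145 = -1·1440 + 1295; 1295 = 21·60 + 35 → 21:35, 2021-12-30 - 1 day = 2021-12-29
→ 2021-12-29 21:35 NRH

2021-12-29 21:35 NRH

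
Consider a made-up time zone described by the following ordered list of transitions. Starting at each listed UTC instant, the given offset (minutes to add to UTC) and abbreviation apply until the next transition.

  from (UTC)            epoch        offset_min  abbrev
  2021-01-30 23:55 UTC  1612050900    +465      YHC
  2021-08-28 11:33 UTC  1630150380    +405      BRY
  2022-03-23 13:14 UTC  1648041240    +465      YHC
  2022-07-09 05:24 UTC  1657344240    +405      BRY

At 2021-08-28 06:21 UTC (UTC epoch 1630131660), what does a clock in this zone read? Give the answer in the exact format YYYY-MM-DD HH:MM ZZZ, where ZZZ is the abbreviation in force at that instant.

Query: 2021-08-28 06:21 UTC
Rule 1/4 (YHC, +07:45): 2021-01-30 23:55 UTC ≤ query < 2021-08-28 11:33 UTC
6·60 + 21 + 465 = 846 min
846 = 0·1440 + 846; 846 = 14·60 + 6 → 14:06, same day
→ 2021-08-28 14:06 YHC

2021-08-28 14:06 YHC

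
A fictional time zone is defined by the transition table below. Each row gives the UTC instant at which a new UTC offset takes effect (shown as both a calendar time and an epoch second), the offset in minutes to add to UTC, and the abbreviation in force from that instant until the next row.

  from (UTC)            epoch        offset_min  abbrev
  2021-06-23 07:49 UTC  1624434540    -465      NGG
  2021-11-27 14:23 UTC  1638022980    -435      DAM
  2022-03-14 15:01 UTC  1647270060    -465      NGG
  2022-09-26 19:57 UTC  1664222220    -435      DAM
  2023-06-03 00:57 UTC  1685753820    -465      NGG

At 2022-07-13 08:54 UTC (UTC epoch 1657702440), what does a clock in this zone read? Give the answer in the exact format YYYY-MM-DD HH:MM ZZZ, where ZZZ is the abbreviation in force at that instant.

Query: 2022-07-13 08:54 UTC
Rule 3/5 (NGG, -07:45): 2022-03-14 15:01 UTC ≤ query < 2022-09-26 19:57 UTC
8·60 + 54 - 465 = 69 min
69 = 0·1440 + 69; 69 = 1·60 + 9 → 01:09, same day
→ 2022-07-13 01:09 NGG

2022-07-13 01:09 NGG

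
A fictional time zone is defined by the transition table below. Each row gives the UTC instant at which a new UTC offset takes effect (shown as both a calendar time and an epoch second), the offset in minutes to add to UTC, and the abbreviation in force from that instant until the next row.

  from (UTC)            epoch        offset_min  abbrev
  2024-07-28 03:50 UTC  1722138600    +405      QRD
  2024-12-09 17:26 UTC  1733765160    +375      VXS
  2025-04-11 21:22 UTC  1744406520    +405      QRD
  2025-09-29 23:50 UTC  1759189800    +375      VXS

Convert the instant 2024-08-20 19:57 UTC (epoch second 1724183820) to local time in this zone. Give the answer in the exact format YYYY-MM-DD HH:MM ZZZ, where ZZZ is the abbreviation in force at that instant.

Query: 2024-08-20 19:57 UTC
Rule 1/4 (QRD, +06:45): 2024-07-28 03:50 UTC ≤ query < 2024-12-09 17:26 UTC
19·60 + 57 + 405 = 1602 min
1602 = 1·1440 + 162; 162 = 2·60 + 42 → 02:42, 2024-08-20 + 1 day = 2024-08-21
→ 2024-08-21 02:42 QRD

2024-08-21 02:42 QRD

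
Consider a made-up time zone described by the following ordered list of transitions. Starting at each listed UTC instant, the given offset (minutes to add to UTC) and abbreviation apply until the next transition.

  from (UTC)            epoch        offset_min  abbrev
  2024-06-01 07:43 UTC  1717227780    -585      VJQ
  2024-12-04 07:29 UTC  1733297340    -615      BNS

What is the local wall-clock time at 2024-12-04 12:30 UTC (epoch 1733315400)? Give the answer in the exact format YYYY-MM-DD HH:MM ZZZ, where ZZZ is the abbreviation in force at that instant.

Query: 2024-12-04 12:30 UTC
Rule 2/2 (BNS, -10:15): 2024-12-04 07:29 UTC ≤ query < +∞
12·60 + 30 - 615 = 135 min
135 = 0·1440 + 135; 135 = 2·60 + 15 → 02:15, same day
→ 2024-12-04 02:15 BNS

2024-12-04 02:15 BNS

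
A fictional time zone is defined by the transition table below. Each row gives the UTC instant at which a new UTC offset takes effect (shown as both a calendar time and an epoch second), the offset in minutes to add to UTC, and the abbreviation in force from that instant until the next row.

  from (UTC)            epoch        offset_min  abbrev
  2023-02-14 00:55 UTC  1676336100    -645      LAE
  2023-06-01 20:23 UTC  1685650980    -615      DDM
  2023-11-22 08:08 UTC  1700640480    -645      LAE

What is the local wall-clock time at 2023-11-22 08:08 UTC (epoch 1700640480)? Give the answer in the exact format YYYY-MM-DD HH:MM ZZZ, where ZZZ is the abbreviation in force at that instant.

2023-11-21 21:23 LAE

Query: 2023-11-22 08:08 UTC
Rule 3/3 (LAE, -10:45): 2023-11-22 08:08 UTC ≤ query < +∞
8·60 + 8 - 645 = -157 min
-157 = -1·1440 + 1283; 1283 = 21·60 + 23 → 21:23, 2023-11-22 - 1 day = 2023-11-21
→ 2023-11-21 21:23 LAE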